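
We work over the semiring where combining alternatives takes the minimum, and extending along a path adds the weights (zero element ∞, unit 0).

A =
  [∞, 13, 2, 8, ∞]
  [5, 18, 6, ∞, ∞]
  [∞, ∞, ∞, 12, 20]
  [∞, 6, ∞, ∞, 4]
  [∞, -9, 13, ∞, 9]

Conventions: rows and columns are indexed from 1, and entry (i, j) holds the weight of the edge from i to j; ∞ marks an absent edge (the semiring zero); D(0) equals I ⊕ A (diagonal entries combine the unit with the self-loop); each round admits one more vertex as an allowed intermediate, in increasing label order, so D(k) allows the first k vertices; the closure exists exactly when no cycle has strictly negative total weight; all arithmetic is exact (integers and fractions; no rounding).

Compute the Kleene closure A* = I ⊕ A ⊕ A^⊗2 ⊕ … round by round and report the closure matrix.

D(0):
  [0, 13, 2, 8, ∞]
  [5, 0, 6, ∞, ∞]
  [∞, ∞, 0, 12, 20]
  [∞, 6, ∞, 0, 4]
  [∞, -9, 13, ∞, 0]
D(1):
  [0, 13, 2, 8, ∞]
  [5, 0, 6, 13, ∞]
  [∞, ∞, 0, 12, 20]
  [∞, 6, ∞, 0, 4]
  [∞, -9, 13, ∞, 0]
D(2):
  [0, 13, 2, 8, ∞]
  [5, 0, 6, 13, ∞]
  [∞, ∞, 0, 12, 20]
  [11, 6, 12, 0, 4]
  [-4, -9, -3, 4, 0]
D(3):
  [0, 13, 2, 8, 22]
  [5, 0, 6, 13, 26]
  [∞, ∞, 0, 12, 20]
  [11, 6, 12, 0, 4]
  [-4, -9, -3, 4, 0]
D(4):
  [0, 13, 2, 8, 12]
  [5, 0, 6, 13, 17]
  [23, 18, 0, 12, 16]
  [11, 6, 12, 0, 4]
  [-4, -9, -3, 4, 0]
D(5):
  [0, 3, 2, 8, 12]
  [5, 0, 6, 13, 17]
  [12, 7, 0, 12, 16]
  [0, -5, 1, 0, 4]
  [-4, -9, -3, 4, 0]
Answer: A* = [[0, 3, 2, 8, 12], [5, 0, 6, 13, 17], [12, 7, 0, 12, 16], [0, -5, 1, 0, 4], [-4, -9, -3, 4, 0]]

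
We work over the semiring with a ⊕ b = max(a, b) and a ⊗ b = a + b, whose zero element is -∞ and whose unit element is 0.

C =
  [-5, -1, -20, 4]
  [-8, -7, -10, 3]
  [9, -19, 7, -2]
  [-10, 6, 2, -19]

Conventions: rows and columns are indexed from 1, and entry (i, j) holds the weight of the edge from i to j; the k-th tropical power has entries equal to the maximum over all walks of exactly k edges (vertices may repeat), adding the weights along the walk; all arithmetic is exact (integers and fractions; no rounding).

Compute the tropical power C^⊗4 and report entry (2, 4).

C^⊗2:
  [-6, 10, 6, 2]
  [-1, 9, 5, -4]
  [16, 8, 14, 13]
  [11, -1, 9, 9]
C^⊗3:
  [15, 8, 13, 13]
  [14, 2, 12, 12]
  [23, 19, 21, 20]
  [18, 15, 16, 15]
C^⊗4:
  [22, 19, 20, 19]
  [21, 18, 19, 18]
  [30, 26, 28, 27]
  [25, 21, 23, 22]
Key observation: the optimum is the walk 2->4->3->1->4, with weight 3 + 2 + 9 + 4 = 18.
Optimal value attained by: walk 2->4->3->1->4.
Answer: (C^⊗4)[2][4] = 18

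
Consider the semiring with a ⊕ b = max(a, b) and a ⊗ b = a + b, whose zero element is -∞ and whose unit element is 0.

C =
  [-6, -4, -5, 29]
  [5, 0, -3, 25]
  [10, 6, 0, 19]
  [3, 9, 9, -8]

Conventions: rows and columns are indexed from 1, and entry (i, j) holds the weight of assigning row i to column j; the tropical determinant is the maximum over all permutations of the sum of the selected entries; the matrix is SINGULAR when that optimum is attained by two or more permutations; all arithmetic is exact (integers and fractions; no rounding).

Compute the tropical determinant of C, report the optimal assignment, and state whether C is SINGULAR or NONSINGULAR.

σ = (1, 2, 3, 4): (-6) + 0 + 0 + (-8) = -14
σ = (1, 2, 4, 3): (-6) + 0 + 19 + 9 = 22
σ = (1, 3, 2, 4): (-6) + (-3) + 6 + (-8) = -11
σ = (1, 3, 4, 2): (-6) + (-3) + 19 + 9 = 19
σ = (1, 4, 2, 3): (-6) + 25 + 6 + 9 = 34
σ = (1, 4, 3, 2): (-6) + 25 + 0 + 9 = 28
σ = (2, 1, 3, 4): (-4) + 5 + 0 + (-8) = -7
σ = (2, 1, 4, 3): (-4) + 5 + 19 + 9 = 29
σ = (2, 3, 1, 4): (-4) + (-3) + 10 + (-8) = -5
σ = (2, 3, 4, 1): (-4) + (-3) + 19 + 3 = 15
σ = (2, 4, 1, 3): (-4) + 25 + 10 + 9 = 40
σ = (2, 4, 3, 1): (-4) + 25 + 0 + 3 = 24
σ = (3, 1, 2, 4): (-5) + 5 + 6 + (-8) = -2
σ = (3, 1, 4, 2): (-5) + 5 + 19 + 9 = 28
σ = (3, 2, 1, 4): (-5) + 0 + 10 + (-8) = -3
σ = (3, 2, 4, 1): (-5) + 0 + 19 + 3 = 17
σ = (3, 4, 1, 2): (-5) + 25 + 10 + 9 = 39
σ = (3, 4, 2, 1): (-5) + 25 + 6 + 3 = 29
σ = (4, 1, 2, 3): 29 + 5 + 6 + 9 = 49
σ = (4, 1, 3, 2): 29 + 5 + 0 + 9 = 43
σ = (4, 2, 1, 3): 29 + 0 + 10 + 9 = 48
σ = (4, 2, 3, 1): 29 + 0 + 0 + 3 = 32
σ = (4, 3, 1, 2): 29 + (-3) + 10 + 9 = 45
σ = (4, 3, 2, 1): 29 + (-3) + 6 + 3 = 35
Optimal value attained by: σ = (4, 1, 2, 3).
Answer: det⊕(C) = 49; verdict: NONSINGULAR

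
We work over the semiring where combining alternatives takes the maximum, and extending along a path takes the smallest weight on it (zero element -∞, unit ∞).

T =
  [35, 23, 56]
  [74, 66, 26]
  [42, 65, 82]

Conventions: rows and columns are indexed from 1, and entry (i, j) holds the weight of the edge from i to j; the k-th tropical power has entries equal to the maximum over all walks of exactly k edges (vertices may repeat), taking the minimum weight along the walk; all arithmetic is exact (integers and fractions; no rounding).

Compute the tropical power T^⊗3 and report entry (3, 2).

T^⊗2:
  [42, 56, 56]
  [66, 66, 56]
  [65, 65, 82]
T^⊗3:
  [56, 56, 56]
  [66, 66, 56]
  [65, 65, 82]
Key observation: the optimum is the walk 3->2->2->2, with weight 65 min 66 min 66 = 65.
Optimal value attained by: walk 3->2->2->2.
Answer: (T^⊗3)[3][2] = 65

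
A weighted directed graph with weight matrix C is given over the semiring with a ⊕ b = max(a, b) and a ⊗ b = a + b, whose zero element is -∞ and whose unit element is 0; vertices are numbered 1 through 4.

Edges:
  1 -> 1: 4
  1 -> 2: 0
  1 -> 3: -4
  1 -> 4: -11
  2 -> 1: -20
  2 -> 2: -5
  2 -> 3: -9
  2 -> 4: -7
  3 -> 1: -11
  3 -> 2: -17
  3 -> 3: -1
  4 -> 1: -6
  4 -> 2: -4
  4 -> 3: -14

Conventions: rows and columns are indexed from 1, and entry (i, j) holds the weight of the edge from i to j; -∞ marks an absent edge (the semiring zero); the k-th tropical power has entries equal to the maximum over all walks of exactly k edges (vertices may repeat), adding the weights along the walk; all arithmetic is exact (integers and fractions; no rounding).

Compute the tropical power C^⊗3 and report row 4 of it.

C^⊗2:
  [8, 4, 0, -7]
  [-13, -10, -10, -12]
  [-7, -11, -2, -22]
  [-2, -6, -10, -11]
C^⊗3:
  [12, 8, 4, -3]
  [-9, -13, -11, -17]
  [-3, -7, -3, -18]
  [2, -2, -6, -13]
Answer: row 4 of C^⊗3 = [2, -2, -6, -13]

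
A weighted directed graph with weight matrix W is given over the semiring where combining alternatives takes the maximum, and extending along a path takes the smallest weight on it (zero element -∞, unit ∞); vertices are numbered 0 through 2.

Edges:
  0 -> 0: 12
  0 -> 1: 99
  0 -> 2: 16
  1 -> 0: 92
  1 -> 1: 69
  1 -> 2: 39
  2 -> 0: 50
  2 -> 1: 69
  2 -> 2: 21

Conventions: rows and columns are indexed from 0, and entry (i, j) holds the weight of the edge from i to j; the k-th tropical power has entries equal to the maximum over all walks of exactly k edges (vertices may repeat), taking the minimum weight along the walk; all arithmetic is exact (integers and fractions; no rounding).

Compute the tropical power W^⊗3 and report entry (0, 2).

W^⊗2:
  [92, 69, 39]
  [69, 92, 39]
  [69, 69, 39]
W^⊗3:
  [69, 92, 39]
  [92, 69, 39]
  [69, 69, 39]
Key observation: the optimum is the walk 0->1->1->2, with weight 99 min 69 min 39 = 39.
Optimal value attained by: walk 0->1->1->2.
Answer: (W^⊗3)[0][2] = 39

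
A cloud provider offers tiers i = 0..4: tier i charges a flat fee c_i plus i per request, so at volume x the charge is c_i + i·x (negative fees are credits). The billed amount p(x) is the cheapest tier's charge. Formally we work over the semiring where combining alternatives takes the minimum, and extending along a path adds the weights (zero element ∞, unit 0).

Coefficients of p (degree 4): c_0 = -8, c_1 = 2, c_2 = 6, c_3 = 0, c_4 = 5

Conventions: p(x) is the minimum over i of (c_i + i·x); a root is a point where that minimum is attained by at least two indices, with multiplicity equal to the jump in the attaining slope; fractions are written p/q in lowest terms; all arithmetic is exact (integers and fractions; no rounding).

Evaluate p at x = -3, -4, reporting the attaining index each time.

p(-3) = min(-8+0·(-3)=-8, 2+1·(-3)=-1, 6+2·(-3)=0, 0+3·(-3)=-9, 5+4·(-3)=-7) = -9 (attained by i=3)
p(-4) = min(-8+0·(-4)=-8, 2+1·(-4)=-2, 6+2·(-4)=-2, 0+3·(-4)=-12, 5+4·(-4)=-11) = -12 (attained by i=3)
Answer: p(-3) = -9; p(-4) = -12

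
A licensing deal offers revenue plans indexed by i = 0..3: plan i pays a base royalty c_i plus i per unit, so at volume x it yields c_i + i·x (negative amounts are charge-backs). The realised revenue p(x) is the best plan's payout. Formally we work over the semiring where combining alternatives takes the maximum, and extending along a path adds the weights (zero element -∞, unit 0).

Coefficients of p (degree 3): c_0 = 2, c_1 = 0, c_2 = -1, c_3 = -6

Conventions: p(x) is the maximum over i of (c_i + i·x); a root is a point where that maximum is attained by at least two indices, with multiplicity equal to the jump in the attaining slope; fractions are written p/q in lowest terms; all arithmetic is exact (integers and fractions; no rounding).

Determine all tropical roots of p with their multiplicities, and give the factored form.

hull edge (i=0, c=2) to (i=2, c=-1): slope -3/2, span 2
hull edge (i=2, c=-1) to (i=3, c=-6): slope -5, span 1
Factored form: p(x) = -6 ⊗ (x ⊕ 3/2) ⊗ (x ⊕ 3/2) ⊗ (x ⊕ 5)
Answer: roots = 3/2 (mult 2), 5 (mult 1)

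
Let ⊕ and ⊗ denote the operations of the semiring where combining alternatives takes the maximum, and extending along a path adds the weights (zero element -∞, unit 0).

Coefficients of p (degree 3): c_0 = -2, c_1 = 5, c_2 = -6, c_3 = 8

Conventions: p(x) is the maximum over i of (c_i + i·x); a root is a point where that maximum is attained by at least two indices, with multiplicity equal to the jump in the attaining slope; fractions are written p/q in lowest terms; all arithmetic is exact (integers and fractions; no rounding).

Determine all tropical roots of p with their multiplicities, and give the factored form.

hull edge (i=0, c=-2) to (i=1, c=5): slope 7, span 1
hull edge (i=1, c=5) to (i=3, c=8): slope 3/2, span 2
Factored form: p(x) = 8 ⊗ (x ⊕ (-7)) ⊗ (x ⊕ (-3/2)) ⊗ (x ⊕ (-3/2))
Answer: roots = -7 (mult 1), -3/2 (mult 2)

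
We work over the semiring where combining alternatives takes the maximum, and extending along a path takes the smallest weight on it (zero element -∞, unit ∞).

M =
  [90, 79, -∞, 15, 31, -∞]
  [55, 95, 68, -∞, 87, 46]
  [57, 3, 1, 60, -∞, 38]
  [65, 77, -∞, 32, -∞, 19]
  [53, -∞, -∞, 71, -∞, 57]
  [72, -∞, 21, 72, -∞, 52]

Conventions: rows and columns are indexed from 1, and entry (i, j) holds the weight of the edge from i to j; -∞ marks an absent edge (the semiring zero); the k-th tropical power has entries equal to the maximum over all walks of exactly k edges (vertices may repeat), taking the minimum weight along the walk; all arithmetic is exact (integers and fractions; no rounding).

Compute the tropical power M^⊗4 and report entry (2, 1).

M^⊗2:
  [90, 79, 68, 31, 79, 46]
  [57, 95, 68, 71, 87, 57]
  [60, 60, 21, 38, 31, 38]
  [65, 77, 68, 32, 77, 46]
  [65, 71, 21, 57, 31, 52]
  [72, 72, 21, 52, 31, 52]
M^⊗3:
  [90, 79, 68, 71, 79, 57]
  [65, 95, 68, 71, 87, 57]
  [60, 60, 60, 38, 60, 46]
  [65, 77, 68, 71, 77, 57]
  [65, 71, 68, 52, 71, 52]
  [72, 72, 68, 52, 72, 52]
M^⊗4:
  [90, 79, 68, 71, 79, 57]
  [65, 95, 68, 71, 87, 57]
  [60, 60, 60, 60, 60, 57]
  [65, 77, 68, 71, 77, 57]
  [65, 71, 68, 71, 71, 57]
  [72, 72, 68, 71, 72, 57]
Key observation: the optimum is the walk 2->2->5->4->1, with weight 95 min 87 min 71 min 65 = 65.
Optimal value attained by: walk 2->2->5->4->1.
Answer: (M^⊗4)[2][1] = 65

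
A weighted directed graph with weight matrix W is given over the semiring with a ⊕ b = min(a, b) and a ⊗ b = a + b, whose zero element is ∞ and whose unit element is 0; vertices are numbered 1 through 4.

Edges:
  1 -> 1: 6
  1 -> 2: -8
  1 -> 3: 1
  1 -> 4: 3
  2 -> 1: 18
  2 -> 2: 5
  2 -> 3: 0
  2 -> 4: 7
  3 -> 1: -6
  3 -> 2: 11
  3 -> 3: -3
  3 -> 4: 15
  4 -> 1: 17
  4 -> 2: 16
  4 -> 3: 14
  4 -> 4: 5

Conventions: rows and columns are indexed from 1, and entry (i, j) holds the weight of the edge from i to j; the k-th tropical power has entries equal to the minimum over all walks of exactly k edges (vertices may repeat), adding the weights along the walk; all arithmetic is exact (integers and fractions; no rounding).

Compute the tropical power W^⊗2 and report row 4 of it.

W^⊗2:
  [-5, -3, -8, -1]
  [-6, 10, -3, 12]
  [-9, -14, -6, -3]
  [8, 9, 11, 10]
Answer: row 4 of W^⊗2 = [8, 9, 11, 10]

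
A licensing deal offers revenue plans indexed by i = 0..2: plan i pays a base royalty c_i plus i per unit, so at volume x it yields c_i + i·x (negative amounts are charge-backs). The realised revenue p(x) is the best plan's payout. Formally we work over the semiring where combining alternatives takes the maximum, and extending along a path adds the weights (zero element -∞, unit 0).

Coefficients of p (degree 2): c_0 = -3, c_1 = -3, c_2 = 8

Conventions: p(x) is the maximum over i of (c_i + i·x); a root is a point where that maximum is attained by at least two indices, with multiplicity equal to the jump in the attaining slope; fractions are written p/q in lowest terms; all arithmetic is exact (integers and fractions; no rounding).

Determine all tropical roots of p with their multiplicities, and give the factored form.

hull edge (i=0, c=-3) to (i=2, c=8): slope 11/2, span 2
Factored form: p(x) = 8 ⊗ (x ⊕ (-11/2)) ⊗ (x ⊕ (-11/2))
Answer: roots = -11/2 (mult 2)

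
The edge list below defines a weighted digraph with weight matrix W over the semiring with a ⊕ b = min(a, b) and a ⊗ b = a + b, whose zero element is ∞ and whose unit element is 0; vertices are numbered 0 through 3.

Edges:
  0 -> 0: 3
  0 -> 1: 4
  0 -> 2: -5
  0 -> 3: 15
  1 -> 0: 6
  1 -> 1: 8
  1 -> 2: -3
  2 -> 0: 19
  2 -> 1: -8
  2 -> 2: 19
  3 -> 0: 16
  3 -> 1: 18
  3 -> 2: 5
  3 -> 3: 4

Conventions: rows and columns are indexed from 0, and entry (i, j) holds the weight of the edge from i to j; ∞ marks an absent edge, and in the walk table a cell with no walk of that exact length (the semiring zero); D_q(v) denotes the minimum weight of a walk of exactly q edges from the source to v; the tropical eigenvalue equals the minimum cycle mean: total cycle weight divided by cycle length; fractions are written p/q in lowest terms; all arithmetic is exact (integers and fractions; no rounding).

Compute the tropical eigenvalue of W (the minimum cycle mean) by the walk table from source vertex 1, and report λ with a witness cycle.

q=0: [∞, 0, ∞, ∞]
q=1: [6, 8, -3, ∞]
q=2: [9, -11, 1, 21]
q=3: [-5, -7, -14, 24]
q=4: [-2, -22, -10, 10]
Optimal cycle mean attained by: cycle 1->2->1, total (-3) + (-8), length 2.
Answer: λ = -11/2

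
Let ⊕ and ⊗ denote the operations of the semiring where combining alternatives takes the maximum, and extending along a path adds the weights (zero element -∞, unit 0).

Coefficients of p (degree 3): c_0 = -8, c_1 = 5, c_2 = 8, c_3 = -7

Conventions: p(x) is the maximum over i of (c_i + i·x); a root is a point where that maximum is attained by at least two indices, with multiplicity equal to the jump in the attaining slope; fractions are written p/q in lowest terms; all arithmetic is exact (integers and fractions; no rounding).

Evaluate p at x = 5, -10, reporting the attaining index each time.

p(5) = max(-8+0·5=-8, 5+1·5=10, 8+2·5=18, -7+3·5=8) = 18 (attained by i=2)
p(-10) = max(-8+0·(-10)=-8, 5+1·(-10)=-5, 8+2·(-10)=-12, -7+3·(-10)=-37) = -5 (attained by i=1)
Answer: p(5) = 18; p(-10) = -5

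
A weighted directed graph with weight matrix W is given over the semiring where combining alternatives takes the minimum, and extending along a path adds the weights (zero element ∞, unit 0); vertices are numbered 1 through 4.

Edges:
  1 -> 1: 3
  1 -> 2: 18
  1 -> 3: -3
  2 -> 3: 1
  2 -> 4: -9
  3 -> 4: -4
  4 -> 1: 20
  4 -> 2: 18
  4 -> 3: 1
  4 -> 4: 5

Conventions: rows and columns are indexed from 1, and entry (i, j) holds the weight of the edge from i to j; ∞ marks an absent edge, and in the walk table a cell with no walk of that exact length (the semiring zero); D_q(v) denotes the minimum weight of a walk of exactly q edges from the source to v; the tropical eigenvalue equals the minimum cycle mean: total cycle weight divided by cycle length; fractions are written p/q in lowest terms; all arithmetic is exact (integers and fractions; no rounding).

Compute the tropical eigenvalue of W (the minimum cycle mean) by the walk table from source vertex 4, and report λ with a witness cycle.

q=0: [∞, ∞, ∞, 0]
q=1: [20, 18, 1, 5]
q=2: [23, 23, 6, -3]
q=3: [17, 15, -2, 2]
q=4: [20, 20, 3, -6]
Optimal cycle mean attained by: cycle 3->4->3, total (-4) + 1, length 2.
Answer: λ = -3/2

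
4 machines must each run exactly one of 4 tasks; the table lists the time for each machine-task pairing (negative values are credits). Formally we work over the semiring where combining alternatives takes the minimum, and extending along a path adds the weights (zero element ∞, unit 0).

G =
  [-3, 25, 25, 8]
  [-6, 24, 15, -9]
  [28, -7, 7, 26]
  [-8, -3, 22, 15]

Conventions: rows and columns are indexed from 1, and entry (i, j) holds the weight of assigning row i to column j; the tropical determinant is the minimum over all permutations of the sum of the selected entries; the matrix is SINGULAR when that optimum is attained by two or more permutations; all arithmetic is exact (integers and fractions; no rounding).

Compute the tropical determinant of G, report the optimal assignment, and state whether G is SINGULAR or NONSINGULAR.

σ = (1, 2, 3, 4): (-3) + 24 + 7 + 15 = 43
σ = (1, 2, 4, 3): (-3) + 24 + 26 + 22 = 69
σ = (1, 3, 2, 4): (-3) + 15 + (-7) + 15 = 20
σ = (1, 3, 4, 2): (-3) + 15 + 26 + (-3) = 35
σ = (1, 4, 2, 3): (-3) + (-9) + (-7) + 22 = 3
σ = (1, 4, 3, 2): (-3) + (-9) + 7 + (-3) = -8
σ = (2, 1, 3, 4): 25 + (-6) + 7 + 15 = 41
σ = (2, 1, 4, 3): 25 + (-6) + 26 + 22 = 67
σ = (2, 3, 1, 4): 25 + 15 + 28 + 15 = 83
σ = (2, 3, 4, 1): 25 + 15 + 26 + (-8) = 58
σ = (2, 4, 1, 3): 25 + (-9) + 28 + 22 = 66
σ = (2, 4, 3, 1): 25 + (-9) + 7 + (-8) = 15
σ = (3, 1, 2, 4): 25 + (-6) + (-7) + 15 = 27
σ = (3, 1, 4, 2): 25 + (-6) + 26 + (-3) = 42
σ = (3, 2, 1, 4): 25 + 24 + 28 + 15 = 92
σ = (3, 2, 4, 1): 25 + 24 + 26 + (-8) = 67
σ = (3, 4, 1, 2): 25 + (-9) + 28 + (-3) = 41
σ = (3, 4, 2, 1): 25 + (-9) + (-7) + (-8) = 1
σ = (4, 1, 2, 3): 8 + (-6) + (-7) + 22 = 17
σ = (4, 1, 3, 2): 8 + (-6) + 7 + (-3) = 6
σ = (4, 2, 1, 3): 8 + 24 + 28 + 22 = 82
σ = (4, 2, 3, 1): 8 + 24 + 7 + (-8) = 31
σ = (4, 3, 1, 2): 8 + 15 + 28 + (-3) = 48
σ = (4, 3, 2, 1): 8 + 15 + (-7) + (-8) = 8
Optimal value attained by: σ = (1, 4, 3, 2).
Answer: det⊕(G) = -8; verdict: NONSINGULAR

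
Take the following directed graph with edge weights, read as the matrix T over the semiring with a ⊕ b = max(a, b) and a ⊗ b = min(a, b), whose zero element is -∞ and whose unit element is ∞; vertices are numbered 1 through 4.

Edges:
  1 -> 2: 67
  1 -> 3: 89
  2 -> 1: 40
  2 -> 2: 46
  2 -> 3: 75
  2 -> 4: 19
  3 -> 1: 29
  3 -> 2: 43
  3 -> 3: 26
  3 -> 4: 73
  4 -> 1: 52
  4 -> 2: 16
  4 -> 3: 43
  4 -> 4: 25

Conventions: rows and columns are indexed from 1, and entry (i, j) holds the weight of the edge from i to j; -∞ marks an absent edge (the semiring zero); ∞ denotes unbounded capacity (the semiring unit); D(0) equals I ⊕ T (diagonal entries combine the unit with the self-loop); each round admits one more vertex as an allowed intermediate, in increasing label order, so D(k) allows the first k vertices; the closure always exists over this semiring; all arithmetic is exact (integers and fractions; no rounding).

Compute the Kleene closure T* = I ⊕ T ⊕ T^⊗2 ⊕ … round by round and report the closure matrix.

D(0):
  [∞, 67, 89, -∞]
  [40, ∞, 75, 19]
  [29, 43, ∞, 73]
  [52, 16, 43, ∞]
D(1):
  [∞, 67, 89, -∞]
  [40, ∞, 75, 19]
  [29, 43, ∞, 73]
  [52, 52, 52, ∞]
D(2):
  [∞, 67, 89, 19]
  [40, ∞, 75, 19]
  [40, 43, ∞, 73]
  [52, 52, 52, ∞]
D(3):
  [∞, 67, 89, 73]
  [40, ∞, 75, 73]
  [40, 43, ∞, 73]
  [52, 52, 52, ∞]
D(4):
  [∞, 67, 89, 73]
  [52, ∞, 75, 73]
  [52, 52, ∞, 73]
  [52, 52, 52, ∞]
Answer: T* = [[∞, 67, 89, 73], [52, ∞, 75, 73], [52, 52, ∞, 73], [52, 52, 52, ∞]]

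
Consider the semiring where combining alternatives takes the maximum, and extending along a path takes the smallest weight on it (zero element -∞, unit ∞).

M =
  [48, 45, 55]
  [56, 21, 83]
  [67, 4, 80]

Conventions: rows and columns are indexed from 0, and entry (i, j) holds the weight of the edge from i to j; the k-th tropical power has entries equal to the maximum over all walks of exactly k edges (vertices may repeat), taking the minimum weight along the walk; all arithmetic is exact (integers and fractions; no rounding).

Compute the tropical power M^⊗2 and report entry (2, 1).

M^⊗2:
  [55, 45, 55]
  [67, 45, 80]
  [67, 45, 80]
Key observation: the optimum is the walk 2->0->1, with weight 67 min 45 = 45.
Optimal value attained by: walk 2->0->1.
Answer: (M^⊗2)[2][1] = 45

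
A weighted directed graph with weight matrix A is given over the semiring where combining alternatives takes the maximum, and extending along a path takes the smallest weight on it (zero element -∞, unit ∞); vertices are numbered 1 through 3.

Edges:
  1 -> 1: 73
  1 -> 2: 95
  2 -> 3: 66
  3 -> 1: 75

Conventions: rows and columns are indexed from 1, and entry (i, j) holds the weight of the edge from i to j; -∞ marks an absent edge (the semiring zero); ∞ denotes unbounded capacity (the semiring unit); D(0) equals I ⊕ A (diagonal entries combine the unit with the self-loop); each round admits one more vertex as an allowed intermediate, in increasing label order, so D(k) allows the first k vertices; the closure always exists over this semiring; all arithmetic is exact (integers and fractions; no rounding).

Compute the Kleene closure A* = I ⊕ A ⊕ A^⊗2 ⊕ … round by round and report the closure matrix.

D(0):
  [∞, 95, -∞]
  [-∞, ∞, 66]
  [75, -∞, ∞]
D(1):
  [∞, 95, -∞]
  [-∞, ∞, 66]
  [75, 75, ∞]
D(2):
  [∞, 95, 66]
  [-∞, ∞, 66]
  [75, 75, ∞]
D(3):
  [∞, 95, 66]
  [66, ∞, 66]
  [75, 75, ∞]
Answer: A* = [[∞, 95, 66], [66, ∞, 66], [75, 75, ∞]]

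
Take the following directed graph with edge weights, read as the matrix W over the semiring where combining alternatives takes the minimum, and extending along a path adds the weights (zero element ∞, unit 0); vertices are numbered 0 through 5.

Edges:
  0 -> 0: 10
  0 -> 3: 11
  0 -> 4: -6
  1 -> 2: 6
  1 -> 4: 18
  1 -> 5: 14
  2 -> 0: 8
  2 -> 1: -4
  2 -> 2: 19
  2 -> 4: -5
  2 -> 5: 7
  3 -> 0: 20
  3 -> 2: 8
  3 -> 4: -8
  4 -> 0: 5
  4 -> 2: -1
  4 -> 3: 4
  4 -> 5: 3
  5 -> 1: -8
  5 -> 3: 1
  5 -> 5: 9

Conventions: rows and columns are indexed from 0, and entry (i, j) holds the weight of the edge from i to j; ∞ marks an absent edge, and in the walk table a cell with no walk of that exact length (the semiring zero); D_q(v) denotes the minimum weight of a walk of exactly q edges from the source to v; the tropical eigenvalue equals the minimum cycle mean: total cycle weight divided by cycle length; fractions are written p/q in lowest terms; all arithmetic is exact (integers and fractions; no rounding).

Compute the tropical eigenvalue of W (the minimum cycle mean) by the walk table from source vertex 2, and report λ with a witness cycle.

q=0: [∞, ∞, 0, ∞, ∞, ∞]
q=1: [8, -4, 19, ∞, -5, 7]
q=2: [0, -1, -6, -1, 2, -2]
q=3: [2, -10, 1, -1, -11, 1]
q=4: [-6, -7, -12, -7, -9, -8]
q=5: [-4, -16, -10, -7, -17, -6]
q=6: [-12, -14, -18, -13, -15, -14]
Optimal cycle mean attained by: cycle 2->4->2, total (-5) + (-1), length 2.
Answer: λ = -3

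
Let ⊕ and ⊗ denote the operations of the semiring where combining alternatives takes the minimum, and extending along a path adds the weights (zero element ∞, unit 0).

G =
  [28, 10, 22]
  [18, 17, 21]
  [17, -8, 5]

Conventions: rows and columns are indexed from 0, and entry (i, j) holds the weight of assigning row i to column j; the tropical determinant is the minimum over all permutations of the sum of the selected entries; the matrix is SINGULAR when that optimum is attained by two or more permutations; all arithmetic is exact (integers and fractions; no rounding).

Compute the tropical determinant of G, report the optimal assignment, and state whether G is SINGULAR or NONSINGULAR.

σ = (0, 1, 2): 28 + 17 + 5 = 50
σ = (0, 2, 1): 28 + 21 + (-8) = 41
σ = (1, 0, 2): 10 + 18 + 5 = 33
σ = (1, 2, 0): 10 + 21 + 17 = 48
σ = (2, 0, 1): 22 + 18 + (-8) = 32
σ = (2, 1, 0): 22 + 17 + 17 = 56
Optimal value attained by: σ = (2, 0, 1).
Answer: det⊕(G) = 32; verdict: NONSINGULAR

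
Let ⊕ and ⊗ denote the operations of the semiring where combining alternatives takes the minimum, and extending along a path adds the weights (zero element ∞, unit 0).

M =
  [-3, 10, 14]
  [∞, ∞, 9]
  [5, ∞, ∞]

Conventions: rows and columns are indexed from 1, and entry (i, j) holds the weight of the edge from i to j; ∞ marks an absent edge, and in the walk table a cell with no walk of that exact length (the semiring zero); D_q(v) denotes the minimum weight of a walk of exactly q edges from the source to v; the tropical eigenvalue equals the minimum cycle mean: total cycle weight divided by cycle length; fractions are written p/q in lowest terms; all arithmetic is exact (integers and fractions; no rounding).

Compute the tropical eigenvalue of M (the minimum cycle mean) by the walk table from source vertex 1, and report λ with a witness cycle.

q=0: [0, ∞, ∞]
q=1: [-3, 10, 14]
q=2: [-6, 7, 11]
q=3: [-9, 4, 8]
Optimal cycle mean attained by: cycle 1->1, total (-3), length 1.
Answer: λ = -3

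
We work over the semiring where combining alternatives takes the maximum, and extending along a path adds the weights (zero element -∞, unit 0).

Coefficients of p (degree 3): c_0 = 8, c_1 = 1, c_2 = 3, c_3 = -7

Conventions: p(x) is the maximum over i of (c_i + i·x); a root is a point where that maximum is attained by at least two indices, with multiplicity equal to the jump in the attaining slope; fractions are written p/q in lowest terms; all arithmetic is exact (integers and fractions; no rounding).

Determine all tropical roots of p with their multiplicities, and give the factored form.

hull edge (i=0, c=8) to (i=2, c=3): slope -5/2, span 2
hull edge (i=2, c=3) to (i=3, c=-7): slope -10, span 1
Factored form: p(x) = -7 ⊗ (x ⊕ 5/2) ⊗ (x ⊕ 5/2) ⊗ (x ⊕ 10)
Answer: roots = 5/2 (mult 2), 10 (mult 1)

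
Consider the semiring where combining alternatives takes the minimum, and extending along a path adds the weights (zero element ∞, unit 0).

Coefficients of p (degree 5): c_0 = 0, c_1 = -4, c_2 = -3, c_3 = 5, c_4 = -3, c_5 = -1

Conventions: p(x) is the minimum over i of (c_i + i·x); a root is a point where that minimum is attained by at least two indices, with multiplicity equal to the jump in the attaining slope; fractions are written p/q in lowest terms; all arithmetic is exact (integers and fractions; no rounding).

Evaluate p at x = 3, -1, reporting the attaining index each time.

p(3) = min(0+0·3=0, -4+1·3=-1, -3+2·3=3, 5+3·3=14, -3+4·3=9, -1+5·3=14) = -1 (attained by i=1)
p(-1) = min(0+0·(-1)=0, -4+1·(-1)=-5, -3+2·(-1)=-5, 5+3·(-1)=2, -3+4·(-1)=-7, -1+5·(-1)=-6) = -7 (attained by i=4)
Answer: p(3) = -1; p(-1) = -7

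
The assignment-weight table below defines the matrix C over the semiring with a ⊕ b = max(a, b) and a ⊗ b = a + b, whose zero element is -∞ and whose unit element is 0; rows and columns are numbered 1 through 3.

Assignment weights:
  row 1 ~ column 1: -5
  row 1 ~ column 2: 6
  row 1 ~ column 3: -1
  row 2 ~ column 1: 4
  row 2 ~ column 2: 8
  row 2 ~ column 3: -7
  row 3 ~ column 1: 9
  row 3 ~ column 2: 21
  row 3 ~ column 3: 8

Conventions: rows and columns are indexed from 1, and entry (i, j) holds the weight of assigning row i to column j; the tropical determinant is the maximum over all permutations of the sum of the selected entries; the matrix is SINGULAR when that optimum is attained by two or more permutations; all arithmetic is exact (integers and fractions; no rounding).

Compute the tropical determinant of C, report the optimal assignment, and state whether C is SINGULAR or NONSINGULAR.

σ = (1, 2, 3): (-5) + 8 + 8 = 11
σ = (1, 3, 2): (-5) + (-7) + 21 = 9
σ = (2, 1, 3): 6 + 4 + 8 = 18
σ = (2, 3, 1): 6 + (-7) + 9 = 8
σ = (3, 1, 2): (-1) + 4 + 21 = 24
σ = (3, 2, 1): (-1) + 8 + 9 = 16
Optimal value attained by: σ = (3, 1, 2).
Answer: det⊕(C) = 24; verdict: NONSINGULAR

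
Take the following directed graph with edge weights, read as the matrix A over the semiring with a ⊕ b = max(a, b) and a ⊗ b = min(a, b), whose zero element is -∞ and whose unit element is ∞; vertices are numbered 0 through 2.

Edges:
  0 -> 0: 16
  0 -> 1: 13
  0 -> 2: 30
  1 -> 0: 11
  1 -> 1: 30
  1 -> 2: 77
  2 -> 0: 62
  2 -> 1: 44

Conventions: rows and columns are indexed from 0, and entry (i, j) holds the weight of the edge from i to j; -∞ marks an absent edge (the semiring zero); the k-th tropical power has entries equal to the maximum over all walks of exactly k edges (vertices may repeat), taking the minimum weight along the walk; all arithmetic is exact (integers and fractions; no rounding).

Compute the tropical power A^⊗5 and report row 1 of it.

A^⊗2:
  [30, 30, 16]
  [62, 44, 30]
  [16, 30, 44]
A^⊗3:
  [16, 30, 30]
  [30, 30, 44]
  [44, 44, 30]
A^⊗4:
  [30, 30, 30]
  [44, 44, 30]
  [30, 30, 44]
A^⊗5:
  [30, 30, 30]
  [30, 30, 44]
  [44, 44, 30]
Answer: row 1 of A^⊗5 = [30, 30, 44]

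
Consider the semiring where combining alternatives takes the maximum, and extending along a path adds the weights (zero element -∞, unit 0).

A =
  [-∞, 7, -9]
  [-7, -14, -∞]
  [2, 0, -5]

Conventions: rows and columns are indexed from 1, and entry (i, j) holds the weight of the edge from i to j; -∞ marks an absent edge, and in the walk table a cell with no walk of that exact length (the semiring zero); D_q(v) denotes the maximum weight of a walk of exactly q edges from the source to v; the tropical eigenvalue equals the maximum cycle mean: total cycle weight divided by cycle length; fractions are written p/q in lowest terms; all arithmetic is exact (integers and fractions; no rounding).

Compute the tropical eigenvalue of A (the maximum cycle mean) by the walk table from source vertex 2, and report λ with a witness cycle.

q=0: [-∞, 0, -∞]
q=1: [-7, -14, -∞]
q=2: [-21, 0, -16]
q=3: [-7, -14, -21]
Optimal cycle mean attained by: cycle 1->2->1, total 7 + (-7), length 2.
Answer: λ = 0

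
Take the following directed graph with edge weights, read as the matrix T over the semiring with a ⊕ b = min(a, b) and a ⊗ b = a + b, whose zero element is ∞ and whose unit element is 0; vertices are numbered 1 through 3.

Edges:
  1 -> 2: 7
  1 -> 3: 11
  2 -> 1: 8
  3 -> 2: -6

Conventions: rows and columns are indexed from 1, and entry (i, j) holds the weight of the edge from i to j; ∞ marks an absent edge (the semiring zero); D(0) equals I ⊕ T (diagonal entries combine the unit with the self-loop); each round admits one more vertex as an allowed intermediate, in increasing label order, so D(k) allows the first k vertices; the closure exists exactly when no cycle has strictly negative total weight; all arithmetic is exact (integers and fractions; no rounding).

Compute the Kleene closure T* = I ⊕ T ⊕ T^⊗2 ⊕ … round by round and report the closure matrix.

D(0):
  [0, 7, 11]
  [8, 0, ∞]
  [∞, -6, 0]
D(1):
  [0, 7, 11]
  [8, 0, 19]
  [∞, -6, 0]
D(2):
  [0, 7, 11]
  [8, 0, 19]
  [2, -6, 0]
D(3):
  [0, 5, 11]
  [8, 0, 19]
  [2, -6, 0]
Answer: T* = [[0, 5, 11], [8, 0, 19], [2, -6, 0]]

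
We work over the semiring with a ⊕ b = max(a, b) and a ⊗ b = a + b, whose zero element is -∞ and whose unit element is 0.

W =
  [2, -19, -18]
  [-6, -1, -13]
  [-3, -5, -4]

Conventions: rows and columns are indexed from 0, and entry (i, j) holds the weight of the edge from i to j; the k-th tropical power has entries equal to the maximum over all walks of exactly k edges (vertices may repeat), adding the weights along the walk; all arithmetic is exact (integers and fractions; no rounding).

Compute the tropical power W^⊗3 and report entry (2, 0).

W^⊗2:
  [4, -17, -16]
  [-4, -2, -14]
  [-1, -6, -8]
W^⊗3:
  [6, -15, -14]
  [-2, -3, -15]
  [1, -7, -12]
Key observation: the optimum is the walk 2->0->0->0, with weight (-3) + 2 + 2 = 1.
Optimal value attained by: walk 2->0->0->0.
Answer: (W^⊗3)[2][0] = 1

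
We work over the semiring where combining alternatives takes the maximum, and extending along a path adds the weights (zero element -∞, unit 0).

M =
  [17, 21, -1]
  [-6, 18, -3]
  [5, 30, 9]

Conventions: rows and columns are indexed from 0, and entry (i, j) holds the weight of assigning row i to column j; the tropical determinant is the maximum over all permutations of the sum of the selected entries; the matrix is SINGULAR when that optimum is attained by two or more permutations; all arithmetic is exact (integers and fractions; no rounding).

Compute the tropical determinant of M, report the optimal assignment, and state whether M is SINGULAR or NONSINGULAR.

σ = (0, 1, 2): 17 + 18 + 9 = 44
σ = (0, 2, 1): 17 + (-3) + 30 = 44
σ = (1, 0, 2): 21 + (-6) + 9 = 24
σ = (1, 2, 0): 21 + (-3) + 5 = 23
σ = (2, 0, 1): (-1) + (-6) + 30 = 23
σ = (2, 1, 0): (-1) + 18 + 5 = 22
Optimal value attained by: σ = (0, 1, 2).
Answer: det⊕(M) = 44; verdict: SINGULAR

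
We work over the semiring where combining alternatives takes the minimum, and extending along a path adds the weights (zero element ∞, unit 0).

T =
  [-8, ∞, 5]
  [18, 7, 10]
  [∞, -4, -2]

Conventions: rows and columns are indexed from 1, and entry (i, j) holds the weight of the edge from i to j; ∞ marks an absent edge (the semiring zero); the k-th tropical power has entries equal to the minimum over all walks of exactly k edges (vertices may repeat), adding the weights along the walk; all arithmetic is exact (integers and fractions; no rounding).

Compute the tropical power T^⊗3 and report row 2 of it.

T^⊗2:
  [-16, 1, -3]
  [10, 6, 8]
  [14, -6, -4]
T^⊗3:
  [-24, -7, -11]
  [2, 4, 6]
  [6, -8, -6]
Answer: row 2 of T^⊗3 = [2, 4, 6]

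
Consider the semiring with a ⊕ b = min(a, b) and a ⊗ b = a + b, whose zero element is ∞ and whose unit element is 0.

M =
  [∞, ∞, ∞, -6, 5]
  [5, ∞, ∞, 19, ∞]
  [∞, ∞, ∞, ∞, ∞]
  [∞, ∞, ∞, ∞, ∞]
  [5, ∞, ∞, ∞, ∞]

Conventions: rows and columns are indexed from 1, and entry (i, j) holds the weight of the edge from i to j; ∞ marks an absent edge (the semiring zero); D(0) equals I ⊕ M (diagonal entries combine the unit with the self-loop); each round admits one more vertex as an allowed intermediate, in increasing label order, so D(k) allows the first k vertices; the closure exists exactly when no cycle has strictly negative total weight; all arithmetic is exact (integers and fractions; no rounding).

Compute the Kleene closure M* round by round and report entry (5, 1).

D(0):
  [0, ∞, ∞, -6, 5]
  [5, 0, ∞, 19, ∞]
  [∞, ∞, 0, ∞, ∞]
  [∞, ∞, ∞, 0, ∞]
  [5, ∞, ∞, ∞, 0]
D(1):
  [0, ∞, ∞, -6, 5]
  [5, 0, ∞, -1, 10]
  [∞, ∞, 0, ∞, ∞]
  [∞, ∞, ∞, 0, ∞]
  [5, ∞, ∞, -1, 0]
D(2):
  [0, ∞, ∞, -6, 5]
  [5, 0, ∞, -1, 10]
  [∞, ∞, 0, ∞, ∞]
  [∞, ∞, ∞, 0, ∞]
  [5, ∞, ∞, -1, 0]
D(3):
  [0, ∞, ∞, -6, 5]
  [5, 0, ∞, -1, 10]
  [∞, ∞, 0, ∞, ∞]
  [∞, ∞, ∞, 0, ∞]
  [5, ∞, ∞, -1, 0]
D(4):
  [0, ∞, ∞, -6, 5]
  [5, 0, ∞, -1, 10]
  [∞, ∞, 0, ∞, ∞]
  [∞, ∞, ∞, 0, ∞]
  [5, ∞, ∞, -1, 0]
D(5):
  [0, ∞, ∞, -6, 5]
  [5, 0, ∞, -1, 10]
  [∞, ∞, 0, ∞, ∞]
  [∞, ∞, ∞, 0, ∞]
  [5, ∞, ∞, -1, 0]
Answer: M*[5][1] = 5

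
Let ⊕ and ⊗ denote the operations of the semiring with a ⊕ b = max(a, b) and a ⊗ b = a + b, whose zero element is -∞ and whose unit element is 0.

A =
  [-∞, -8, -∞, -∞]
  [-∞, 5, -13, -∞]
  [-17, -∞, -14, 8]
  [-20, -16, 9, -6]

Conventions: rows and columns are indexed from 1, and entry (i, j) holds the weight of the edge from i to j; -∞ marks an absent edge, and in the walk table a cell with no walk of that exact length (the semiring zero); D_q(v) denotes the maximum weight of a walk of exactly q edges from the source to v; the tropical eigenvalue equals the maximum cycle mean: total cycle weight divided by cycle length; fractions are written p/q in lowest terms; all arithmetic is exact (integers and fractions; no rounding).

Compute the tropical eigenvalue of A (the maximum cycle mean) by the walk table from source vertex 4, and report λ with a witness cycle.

q=0: [-∞, -∞, -∞, 0]
q=1: [-20, -16, 9, -6]
q=2: [-8, -11, 3, 17]
q=3: [-3, 1, 26, 11]
q=4: [9, 6, 20, 34]
Optimal cycle mean attained by: cycle 3->4->3, total 8 + 9, length 2.
Answer: λ = 17/2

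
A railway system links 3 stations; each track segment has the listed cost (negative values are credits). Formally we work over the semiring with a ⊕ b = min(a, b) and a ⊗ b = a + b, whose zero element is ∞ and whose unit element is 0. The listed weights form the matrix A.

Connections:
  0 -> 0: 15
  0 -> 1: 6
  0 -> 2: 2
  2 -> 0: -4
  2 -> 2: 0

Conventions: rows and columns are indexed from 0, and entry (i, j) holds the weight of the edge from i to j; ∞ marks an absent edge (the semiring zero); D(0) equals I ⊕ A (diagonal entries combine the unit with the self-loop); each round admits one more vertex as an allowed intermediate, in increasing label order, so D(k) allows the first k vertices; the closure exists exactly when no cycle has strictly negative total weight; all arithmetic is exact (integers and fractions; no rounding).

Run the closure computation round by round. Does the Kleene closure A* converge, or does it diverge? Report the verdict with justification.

D(0):
  [0, 6, 2]
  [∞, 0, ∞]
  [-4, ∞, 0]
Detection: at round 1, diagonal entry (2, 2) turns strictly negative.
Key observation: the cycle 2->0->2 has total weight (-4) + 2, which is strictly negative.
Answer: DIVERGES — negative cycle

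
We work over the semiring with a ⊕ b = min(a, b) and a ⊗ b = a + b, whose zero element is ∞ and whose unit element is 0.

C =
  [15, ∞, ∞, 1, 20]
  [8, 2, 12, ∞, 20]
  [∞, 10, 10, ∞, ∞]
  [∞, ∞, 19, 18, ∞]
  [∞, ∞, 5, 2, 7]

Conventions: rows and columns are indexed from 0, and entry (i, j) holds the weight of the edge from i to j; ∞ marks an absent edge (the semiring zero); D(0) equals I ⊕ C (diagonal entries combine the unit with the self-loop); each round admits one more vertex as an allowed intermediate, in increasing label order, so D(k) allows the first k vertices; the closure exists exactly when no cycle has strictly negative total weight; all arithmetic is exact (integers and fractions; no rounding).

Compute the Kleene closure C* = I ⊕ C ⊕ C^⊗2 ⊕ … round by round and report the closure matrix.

D(0):
  [0, ∞, ∞, 1, 20]
  [8, 0, 12, ∞, 20]
  [∞, 10, 0, ∞, ∞]
  [∞, ∞, 19, 0, ∞]
  [∞, ∞, 5, 2, 0]
D(1):
  [0, ∞, ∞, 1, 20]
  [8, 0, 12, 9, 20]
  [∞, 10, 0, ∞, ∞]
  [∞, ∞, 19, 0, ∞]
  [∞, ∞, 5, 2, 0]
D(2):
  [0, ∞, ∞, 1, 20]
  [8, 0, 12, 9, 20]
  [18, 10, 0, 19, 30]
  [∞, ∞, 19, 0, ∞]
  [∞, ∞, 5, 2, 0]
D(3):
  [0, ∞, ∞, 1, 20]
  [8, 0, 12, 9, 20]
  [18, 10, 0, 19, 30]
  [37, 29, 19, 0, 49]
  [23, 15, 5, 2, 0]
D(4):
  [0, 30, 20, 1, 20]
  [8, 0, 12, 9, 20]
  [18, 10, 0, 19, 30]
  [37, 29, 19, 0, 49]
  [23, 15, 5, 2, 0]
D(5):
  [0, 30, 20, 1, 20]
  [8, 0, 12, 9, 20]
  [18, 10, 0, 19, 30]
  [37, 29, 19, 0, 49]
  [23, 15, 5, 2, 0]
Answer: C* = [[0, 30, 20, 1, 20], [8, 0, 12, 9, 20], [18, 10, 0, 19, 30], [37, 29, 19, 0, 49], [23, 15, 5, 2, 0]]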